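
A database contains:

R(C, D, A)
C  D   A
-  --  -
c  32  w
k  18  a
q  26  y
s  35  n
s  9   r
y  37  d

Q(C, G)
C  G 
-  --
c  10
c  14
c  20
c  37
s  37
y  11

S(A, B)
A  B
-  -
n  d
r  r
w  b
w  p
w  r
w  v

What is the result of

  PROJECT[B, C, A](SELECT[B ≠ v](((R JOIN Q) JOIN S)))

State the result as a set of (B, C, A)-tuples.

Natural join on C: {(c, 32, w, 10), (c, 32, w, 14), (c, 32, w, 20), (c, 32, w, 37), (s, 35, n, 37), (s, 9, r, 37), (y, 37, d, 11)}
Natural join on A: {(c, 32, w, 10, b), (c, 32, w, 10, p), (c, 32, w, 10, r), (c, 32, w, 10, v), (c, 32, w, 14, b), (c, 32, w, 14, p), (c, 32, w, 14, r), (c, 32, w, 14, v), (c, 32, w, 20, b), (c, 32, w, 20, p), (c, 32, w, 20, r), (c, 32, w, 20, v), (c, 32, w, 37, b), (c, 32, w, 37, p), (c, 32, w, 37, r), (c, 32, w, 37, v), (s, 35, n, 37, d), (s, 9, r, 37, r)}
Filtering on B ≠ v leaves {(c, 32, w, 10, b), (c, 32, w, 10, p), (c, 32, w, 10, r), (c, 32, w, 14, b), (c, 32, w, 14, p), (c, 32, w, 14, r), (c, 32, w, 20, b), (c, 32, w, 20, p), (c, 32, w, 20, r), (c, 32, w, 37, b), (c, 32, w, 37, p), (c, 32, w, 37, r), (s, 35, n, 37, d), (s, 9, r, 37, r)}.
Keep only column(s) B, C, A (9 duplicate(s) eliminated): {(b, c, w), (d, s, n), (p, c, w), (r, c, w), (r, s, r)}

{(b, c, w), (d, s, n), (p, c, w), (r, c, w), (r, s, r)}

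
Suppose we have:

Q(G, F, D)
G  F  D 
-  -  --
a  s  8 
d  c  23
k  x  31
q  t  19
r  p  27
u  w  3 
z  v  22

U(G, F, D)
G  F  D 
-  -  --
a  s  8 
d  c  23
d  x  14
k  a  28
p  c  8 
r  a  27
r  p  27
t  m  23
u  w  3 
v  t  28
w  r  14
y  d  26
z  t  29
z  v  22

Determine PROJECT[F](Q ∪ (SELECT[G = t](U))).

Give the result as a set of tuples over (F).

{c, m, p, s, t, v, w, x}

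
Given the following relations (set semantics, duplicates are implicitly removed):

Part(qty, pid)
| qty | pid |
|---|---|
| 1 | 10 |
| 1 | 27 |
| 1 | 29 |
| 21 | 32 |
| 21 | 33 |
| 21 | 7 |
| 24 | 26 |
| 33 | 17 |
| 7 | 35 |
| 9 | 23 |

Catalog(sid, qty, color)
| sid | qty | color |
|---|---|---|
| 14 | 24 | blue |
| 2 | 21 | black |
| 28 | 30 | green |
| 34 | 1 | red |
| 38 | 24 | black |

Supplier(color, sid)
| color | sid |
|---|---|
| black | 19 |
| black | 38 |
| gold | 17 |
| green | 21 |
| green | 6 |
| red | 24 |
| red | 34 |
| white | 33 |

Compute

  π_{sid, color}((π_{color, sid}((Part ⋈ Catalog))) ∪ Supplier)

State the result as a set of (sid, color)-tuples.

Natural join on qty: {(1, 10, 34, red), (1, 27, 34, red), (1, 29, 34, red), (21, 32, 2, black), (21, 33, 2, black), (21, 7, 2, black), (24, 26, 14, blue), (24, 26, 38, black)}
π_{color, sid} gives {(black, 2), (black, 38), (blue, 14), (red, 34)} (4 duplicate(s) eliminated).
Taking the union: {(black, 19), (black, 2), (black, 38), (blue, 14), (gold, 17), (green, 21), (green, 6), (red, 24), (red, 34), (white, 33)}
π_{sid, color} gives {(14, blue), (17, gold), (19, black), (2, black), (21, green), (24, red), (33, white), (34, red), (38, black), (6, green)}.

{(14, blue), (17, gold), (19, black), (2, black), (21, green), (24, red), (33, white), (34, red), (38, black), (6, green)}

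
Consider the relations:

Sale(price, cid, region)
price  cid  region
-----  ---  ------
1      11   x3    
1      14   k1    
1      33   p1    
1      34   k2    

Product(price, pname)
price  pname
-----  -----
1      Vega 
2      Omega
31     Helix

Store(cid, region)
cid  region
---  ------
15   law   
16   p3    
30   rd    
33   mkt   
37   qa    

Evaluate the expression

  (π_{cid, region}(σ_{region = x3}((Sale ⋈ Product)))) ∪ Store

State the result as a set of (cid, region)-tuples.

Natural join on price: {(1, 11, x3, Vega), (1, 14, k1, Vega), (1, 33, p1, Vega), (1, 34, k2, Vega)}
σ[region = x3]: keep tuples satisfying region = x3 → {(1, 11, x3, Vega)}
Keep only column(s) cid, region: {(11, x3)}
Union: {(11, x3)} with {(15, law), (16, p3), (30, rd), (33, mkt), (37, qa)} → {(11, x3), (15, law), (16, p3), (30, rd), (33, mkt), (37, qa)}

{(11, x3), (15, law), (16, p3), (30, rd), (33, mkt), (37, qa)}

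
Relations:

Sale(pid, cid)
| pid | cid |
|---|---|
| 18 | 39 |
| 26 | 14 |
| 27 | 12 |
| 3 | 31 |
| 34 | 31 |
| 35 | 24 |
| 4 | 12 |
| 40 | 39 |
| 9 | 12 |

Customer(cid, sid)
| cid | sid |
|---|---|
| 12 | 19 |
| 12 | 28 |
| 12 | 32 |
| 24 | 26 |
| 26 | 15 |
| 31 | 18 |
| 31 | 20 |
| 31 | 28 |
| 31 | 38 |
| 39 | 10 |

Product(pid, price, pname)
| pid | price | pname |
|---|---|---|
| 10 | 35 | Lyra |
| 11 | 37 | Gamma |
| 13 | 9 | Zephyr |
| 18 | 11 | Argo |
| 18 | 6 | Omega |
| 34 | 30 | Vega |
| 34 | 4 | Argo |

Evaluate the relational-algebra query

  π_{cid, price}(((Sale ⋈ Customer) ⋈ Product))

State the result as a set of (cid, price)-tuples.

Natural join on cid: {(18, 39, 10), (27, 12, 19), (27, 12, 28), (27, 12, 32), (3, 31, 18), (3, 31, 20), (3, 31, 28), (3, 31, 38), (34, 31, 18), (34, 31, 20), (34, 31, 28), (34, 31, 38), (35, 24, 26), (4, 12, 19), (4, 12, 28), (4, 12, 32), (40, 39, 10), (9, 12, 19), (9, 12, 28), (9, 12, 32)}
Natural join on pid: {(18, 39, 10, 11, Argo), (18, 39, 10, 6, Omega), (34, 31, 18, 30, Vega), (34, 31, 18, 4, Argo), (34, 31, 20, 30, Vega), (34, 31, 20, 4, Argo), (34, 31, 28, 30, Vega), (34, 31, 28, 4, Argo), (34, 31, 38, 30, Vega), (34, 31, 38, 4, Argo)}
Projecting to cid, price (6 duplicate(s) eliminated): {(31, 30), (31, 4), (39, 11), (39, 6)}

{(31, 30), (31, 4), (39, 11), (39, 6)}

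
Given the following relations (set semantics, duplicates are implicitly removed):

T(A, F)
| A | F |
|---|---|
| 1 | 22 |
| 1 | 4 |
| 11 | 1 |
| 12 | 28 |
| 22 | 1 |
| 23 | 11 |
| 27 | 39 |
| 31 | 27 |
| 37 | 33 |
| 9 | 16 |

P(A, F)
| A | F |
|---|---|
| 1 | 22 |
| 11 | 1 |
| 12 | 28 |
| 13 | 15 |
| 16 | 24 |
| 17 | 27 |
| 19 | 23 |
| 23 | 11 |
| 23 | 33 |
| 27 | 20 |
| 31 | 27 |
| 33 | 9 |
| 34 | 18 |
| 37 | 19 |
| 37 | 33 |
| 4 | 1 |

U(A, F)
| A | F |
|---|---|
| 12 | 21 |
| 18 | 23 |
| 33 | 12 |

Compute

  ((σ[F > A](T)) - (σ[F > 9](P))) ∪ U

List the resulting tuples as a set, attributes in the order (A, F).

Selection F > A: {(1, 22), (1, 4), (12, 28), (27, 39), (9, 16)}
Selection F > 9: {(1, 22), (12, 28), (13, 15), (16, 24), (17, 27), (19, 23), (23, 11), (23, 33), (27, 20), (31, 27), (34, 18), (37, 19), (37, 33)}
Difference: {(1, 22), (1, 4), (12, 28), (27, 39), (9, 16)} with {(1, 22), (12, 28), (13, 15), (16, 24), (17, 27), (19, 23), (23, 11), (23, 33), (27, 20), (31, 27), (34, 18), (37, 19), (37, 33)} → {(1, 4), (27, 39), (9, 16)}
Union: {(1, 4), (27, 39), (9, 16)} with {(12, 21), (18, 23), (33, 12)} → {(1, 4), (12, 21), (18, 23), (27, 39), (33, 12), (9, 16)}

{(1, 4), (12, 21), (18, 23), (27, 39), (33, 12), (9, 16)}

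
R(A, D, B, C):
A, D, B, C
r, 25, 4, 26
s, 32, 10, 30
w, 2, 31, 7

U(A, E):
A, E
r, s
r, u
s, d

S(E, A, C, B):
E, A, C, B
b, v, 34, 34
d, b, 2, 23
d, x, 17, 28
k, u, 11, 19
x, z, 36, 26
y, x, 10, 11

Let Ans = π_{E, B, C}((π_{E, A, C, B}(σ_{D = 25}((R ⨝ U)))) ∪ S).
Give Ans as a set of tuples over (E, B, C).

R ⋈ U (natural join on A): {(r, 25, 4, 26, s), (r, 25, 4, 26, u), (s, 32, 10, 30, d)}
Selection D = 25: {(r, 25, 4, 26, s), (r, 25, 4, 26, u)}
Projecting to E, A, C, B: {(s, r, 26, 4), (u, r, 26, 4)}
Taking the union: {(b, v, 34, 34), (d, b, 2, 23), (d, x, 17, 28), (k, u, 11, 19), (s, r, 26, 4), (u, r, 26, 4), (x, z, 36, 26), (y, x, 10, 11)}
Projecting to E, B, C: {(b, 34, 34), (d, 23, 2), (d, 28, 17), (k, 19, 11), (s, 4, 26), (u, 4, 26), (x, 26, 36), (y, 11, 10)}

{(b, 34, 34), (d, 23, 2), (d, 28, 17), (k, 19, 11), (s, 4, 26), (u, 4, 26), (x, 26, 36), (y, 11, 10)}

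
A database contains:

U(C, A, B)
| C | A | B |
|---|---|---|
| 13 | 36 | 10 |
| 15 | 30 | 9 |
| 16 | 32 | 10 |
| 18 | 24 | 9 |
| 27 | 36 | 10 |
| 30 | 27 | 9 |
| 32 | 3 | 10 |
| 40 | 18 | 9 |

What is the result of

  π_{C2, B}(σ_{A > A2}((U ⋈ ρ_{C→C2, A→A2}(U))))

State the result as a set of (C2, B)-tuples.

ρ[C→C2, A→A2]: schema becomes (C2, A2, B); tuples unchanged.
U ⋈ ρ_{C→C2, A→A2}(U) (natural join on B): {(13, 36, 10, 13, 36), (13, 36, 10, 16, 32), (13, 36, 10, 27, 36), (13, 36, 10, 32, 3), (15, 30, 9, 15, 30), (15, 30, 9, 18, 24), (15, 30, 9, 30, 27), (15, 30, 9, 40, 18), (16, 32, 10, 13, 36), (16, 32, 10, 16, 32), (16, 32, 10, 27, 36), (16, 32, 10, 32, 3), (18, 24, 9, 15, 30), (18, 24, 9, 18, 24), (18, 24, 9, 30, 27), (18, 24, 9, 40, 18), (27, 36, 10, 13, 36), (27, 36, 10, 16, 32), (27, 36, 10, 27, 36), (27, 36, 10, 32, 3), (30, 27, 9, 15, 30), (30, 27, 9, 18, 24), (30, 27, 9, 30, 27), (30, 27, 9, 40, 18), (32, 3, 10, 13, 36), (32, 3, 10, 16, 32), (32, 3, 10, 27, 36), (32, 3, 10, 32, 3), (40, 18, 9, 15, 30), (40, 18, 9, 18, 24), (40, 18, 9, 30, 27), (40, 18, 9, 40, 18)}
Selection A > A2: {(13, 36, 10, 16, 32), (13, 36, 10, 32, 3), (15, 30, 9, 18, 24), (15, 30, 9, 30, 27), (15, 30, 9, 40, 18), (16, 32, 10, 32, 3), (18, 24, 9, 40, 18), (27, 36, 10, 16, 32), (27, 36, 10, 32, 3), (30, 27, 9, 18, 24), (30, 27, 9, 40, 18)}
Projecting to C2, B (6 duplicate(s) eliminated): {(16, 10), (18, 9), (30, 9), (32, 10), (40, 9)}

{(16, 10), (18, 9), (30, 9), (32, 10), (40, 9)}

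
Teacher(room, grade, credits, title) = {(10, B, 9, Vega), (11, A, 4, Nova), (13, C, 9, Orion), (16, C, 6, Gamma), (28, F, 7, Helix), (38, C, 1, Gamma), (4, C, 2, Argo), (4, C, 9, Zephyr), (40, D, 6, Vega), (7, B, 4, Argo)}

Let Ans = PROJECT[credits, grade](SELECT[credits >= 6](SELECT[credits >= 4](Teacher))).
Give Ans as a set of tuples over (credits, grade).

Filtering on credits >= 4 leaves {(10, B, 9, Vega), (11, A, 4, Nova), (13, C, 9, Orion), (16, C, 6, Gamma), (28, F, 7, Helix), (4, C, 9, Zephyr), (40, D, 6, Vega), (7, B, 4, Argo)}.
Filtering on credits >= 6 leaves {(10, B, 9, Vega), (13, C, 9, Orion), (16, C, 6, Gamma), (28, F, 7, Helix), (4, C, 9, Zephyr), (40, D, 6, Vega)}.
π_{credits, grade} gives {(6, C), (6, D), (7, F), (9, B), (9, C)} (1 duplicate(s) eliminated).

{(6, C), (6, D), (7, F), (9, B), (9, C)}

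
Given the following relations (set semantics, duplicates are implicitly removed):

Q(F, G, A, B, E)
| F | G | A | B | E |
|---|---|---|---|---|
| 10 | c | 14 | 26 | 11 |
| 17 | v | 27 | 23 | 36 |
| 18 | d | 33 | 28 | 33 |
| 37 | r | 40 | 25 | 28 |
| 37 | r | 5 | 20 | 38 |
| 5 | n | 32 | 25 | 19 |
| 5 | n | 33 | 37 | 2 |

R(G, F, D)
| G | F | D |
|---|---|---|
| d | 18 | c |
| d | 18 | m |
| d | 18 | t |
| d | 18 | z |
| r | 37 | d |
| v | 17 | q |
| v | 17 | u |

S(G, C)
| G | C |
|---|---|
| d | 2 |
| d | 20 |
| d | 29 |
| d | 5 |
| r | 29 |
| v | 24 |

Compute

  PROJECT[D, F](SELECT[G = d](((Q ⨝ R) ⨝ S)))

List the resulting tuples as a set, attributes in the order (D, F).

Natural join on F, G: {(17, v, 27, 23, 36, q), (17, v, 27, 23, 36, u), (18, d, 33, 28, 33, c), (18, d, 33, 28, 33, m), (18, d, 33, 28, 33, t), (18, d, 33, 28, 33, z), (37, r, 40, 25, 28, d), (37, r, 5, 20, 38, d)}
Natural join on G: {(17, v, 27, 23, 36, q, 24), (17, v, 27, 23, 36, u, 24), (18, d, 33, 28, 33, c, 2), (18, d, 33, 28, 33, c, 20), (18, d, 33, 28, 33, c, 29), (18, d, 33, 28, 33, c, 5), (18, d, 33, 28, 33, m, 2), (18, d, 33, 28, 33, m, 20), (18, d, 33, 28, 33, m, 29), (18, d, 33, 28, 33, m, 5), (18, d, 33, 28, 33, t, 2), (18, d, 33, 28, 33, t, 20), (18, d, 33, 28, 33, t, 29), (18, d, 33, 28, 33, t, 5), (18, d, 33, 28, 33, z, 2), (18, d, 33, 28, 33, z, 20), (18, d, 33, 28, 33, z, 29), (18, d, 33, 28, 33, z, 5), (37, r, 40, 25, 28, d, 29), (37, r, 5, 20, 38, d, 29)}
σ[G = d]: keep tuples satisfying G = d → {(18, d, 33, 28, 33, c, 2), (18, d, 33, 28, 33, c, 20), (18, d, 33, 28, 33, c, 29), (18, d, 33, 28, 33, c, 5), (18, d, 33, 28, 33, m, 2), (18, d, 33, 28, 33, m, 20), (18, d, 33, 28, 33, m, 29), (18, d, 33, 28, 33, m, 5), (18, d, 33, 28, 33, t, 2), (18, d, 33, 28, 33, t, 20), (18, d, 33, 28, 33, t, 29), (18, d, 33, 28, 33, t, 5), (18, d, 33, 28, 33, z, 2), (18, d, 33, 28, 33, z, 20), (18, d, 33, 28, 33, z, 29), (18, d, 33, 28, 33, z, 5)}
Keep only column(s) D, F (12 duplicate(s) eliminated): {(c, 18), (m, 18), (t, 18), (z, 18)}

{(c, 18), (m, 18), (t, 18), (z, 18)}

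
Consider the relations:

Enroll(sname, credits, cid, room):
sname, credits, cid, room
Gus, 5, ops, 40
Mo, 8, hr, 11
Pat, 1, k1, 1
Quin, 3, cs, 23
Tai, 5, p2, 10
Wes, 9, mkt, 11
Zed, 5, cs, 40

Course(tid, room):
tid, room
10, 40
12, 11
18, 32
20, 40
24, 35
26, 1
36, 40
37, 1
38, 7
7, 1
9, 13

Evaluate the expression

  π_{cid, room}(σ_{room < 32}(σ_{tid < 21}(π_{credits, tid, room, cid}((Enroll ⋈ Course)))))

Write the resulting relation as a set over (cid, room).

Joining Enroll and Course on room yields {(Gus, 5, ops, 40, 10), (Gus, 5, ops, 40, 20), (Gus, 5, ops, 40, 36), (Mo, 8, hr, 11, 12), (Pat, 1, k1, 1, 26), (Pat, 1, k1, 1, 37), (Pat, 1, k1, 1, 7), (Wes, 9, mkt, 11, 12), (Zed, 5, cs, 40, 10), (Zed, 5, cs, 40, 20), (Zed, 5, cs, 40, 36)}.
π_{credits, tid, room, cid} gives {(1, 26, 1, k1), (1, 37, 1, k1), (1, 7, 1, k1), (5, 10, 40, cs), (5, 10, 40, ops), (5, 20, 40, cs), (5, 20, 40, ops), (5, 36, 40, cs), (5, 36, 40, ops), (8, 12, 11, hr), (9, 12, 11, mkt)}.
σ[tid < 21]: keep tuples satisfying tid < 21 → {(1, 7, 1, k1), (5, 10, 40, cs), (5, 10, 40, ops), (5, 20, 40, cs), (5, 20, 40, ops), (8, 12, 11, hr), (9, 12, 11, mkt)}
σ[room < 32]: keep tuples satisfying room < 32 → {(1, 7, 1, k1), (8, 12, 11, hr), (9, 12, 11, mkt)}
π_{cid, room} gives {(hr, 11), (k1, 1), (mkt, 11)}.

{(hr, 11), (k1, 1), (mkt, 11)}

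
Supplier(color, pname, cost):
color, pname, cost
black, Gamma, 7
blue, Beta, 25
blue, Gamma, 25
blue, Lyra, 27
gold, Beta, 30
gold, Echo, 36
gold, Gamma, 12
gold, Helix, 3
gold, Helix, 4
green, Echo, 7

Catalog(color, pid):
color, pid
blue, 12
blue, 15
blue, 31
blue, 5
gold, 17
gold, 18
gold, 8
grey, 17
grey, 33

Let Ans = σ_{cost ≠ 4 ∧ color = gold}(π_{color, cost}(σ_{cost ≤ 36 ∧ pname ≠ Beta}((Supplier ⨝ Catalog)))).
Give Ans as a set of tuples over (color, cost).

{(gold, 12), (gold, 3), (gold, 36)}

Supplier ⋈ Catalog (natural join on color): {(blue, Beta, 25, 12), (blue, Beta, 25, 15), (blue, Beta, 25, 31), (blue, Beta, 25, 5), (blue, Gamma, 25, 12), (blue, Gamma, 25, 15), (blue, Gamma, 25, 31), (blue, Gamma, 25, 5), (blue, Lyra, 27, 12), (blue, Lyra, 27, 15), (blue, Lyra, 27, 31), (blue, Lyra, 27, 5), (gold, Beta, 30, 17), (gold, Beta, 30, 18), (gold, Beta, 30, 8), (gold, Echo, 36, 17), (gold, Echo, 36, 18), (gold, Echo, 36, 8), (gold, Gamma, 12, 17), (gold, Gamma, 12, 18), (gold, Gamma, 12, 8), (gold, Helix, 3, 17), (gold, Helix, 3, 18), (gold, Helix, 3, 8), (gold, Helix, 4, 17), (gold, Helix, 4, 18), (gold, Helix, 4, 8)}
Selection cost ≤ 36 ∧ pname ≠ Beta: {(blue, Gamma, 25, 12), (blue, Gamma, 25, 15), (blue, Gamma, 25, 31), (blue, Gamma, 25, 5), (blue, Lyra, 27, 12), (blue, Lyra, 27, 15), (blue, Lyra, 27, 31), (blue, Lyra, 27, 5), (gold, Echo, 36, 17), (gold, Echo, 36, 18), (gold, Echo, 36, 8), (gold, Gamma, 12, 17), (gold, Gamma, 12, 18), (gold, Gamma, 12, 8), (gold, Helix, 3, 17), (gold, Helix, 3, 18), (gold, Helix, 3, 8), (gold, Helix, 4, 17), (gold, Helix, 4, 18), (gold, Helix, 4, 8)}
Projecting to color, cost (14 duplicate(s) eliminated): {(blue, 25), (blue, 27), (gold, 12), (gold, 3), (gold, 36), (gold, 4)}
Selection cost ≠ 4 ∧ color = gold: {(gold, 12), (gold, 3), (gold, 36)}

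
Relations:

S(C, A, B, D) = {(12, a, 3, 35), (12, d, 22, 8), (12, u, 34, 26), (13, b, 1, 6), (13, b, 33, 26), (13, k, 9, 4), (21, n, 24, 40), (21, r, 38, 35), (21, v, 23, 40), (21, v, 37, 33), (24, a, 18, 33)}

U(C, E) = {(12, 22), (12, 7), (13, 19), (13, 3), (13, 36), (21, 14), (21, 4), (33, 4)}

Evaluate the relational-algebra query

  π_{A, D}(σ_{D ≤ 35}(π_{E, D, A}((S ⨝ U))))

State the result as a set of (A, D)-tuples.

{(a, 35), (b, 26), (b, 6), (d, 8), (k, 4), (r, 35), (u, 26), (v, 33)}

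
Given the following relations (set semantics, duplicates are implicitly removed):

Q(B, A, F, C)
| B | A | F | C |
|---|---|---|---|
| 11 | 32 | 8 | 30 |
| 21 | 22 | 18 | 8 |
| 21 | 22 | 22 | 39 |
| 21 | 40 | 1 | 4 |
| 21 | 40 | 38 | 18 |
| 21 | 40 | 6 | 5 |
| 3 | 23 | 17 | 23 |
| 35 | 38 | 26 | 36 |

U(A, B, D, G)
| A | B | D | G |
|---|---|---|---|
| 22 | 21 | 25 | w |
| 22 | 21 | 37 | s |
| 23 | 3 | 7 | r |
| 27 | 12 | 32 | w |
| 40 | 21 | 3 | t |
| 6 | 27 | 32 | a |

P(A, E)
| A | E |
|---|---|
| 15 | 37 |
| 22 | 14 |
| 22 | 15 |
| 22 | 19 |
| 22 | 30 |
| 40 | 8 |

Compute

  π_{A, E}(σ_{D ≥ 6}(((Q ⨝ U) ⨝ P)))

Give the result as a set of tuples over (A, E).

{(22, 14), (22, 15), (22, 19), (22, 30)}

Natural join on B, A: {(21, 22, 18, 8, 25, w), (21, 22, 18, 8, 37, s), (21, 22, 22, 39, 25, w), (21, 22, 22, 39, 37, s), (21, 40, 1, 4, 3, t), (21, 40, 38, 18, 3, t), (21, 40, 6, 5, 3, t), (3, 23, 17, 23, 7, r)}
Natural join on A: {(21, 22, 18, 8, 25, w, 14), (21, 22, 18, 8, 25, w, 15), (21, 22, 18, 8, 25, w, 19), (21, 22, 18, 8, 25, w, 30), (21, 22, 18, 8, 37, s, 14), (21, 22, 18, 8, 37, s, 15), (21, 22, 18, 8, 37, s, 19), (21, 22, 18, 8, 37, s, 30), (21, 22, 22, 39, 25, w, 14), (21, 22, 22, 39, 25, w, 15), (21, 22, 22, 39, 25, w, 19), (21, 22, 22, 39, 25, w, 30), (21, 22, 22, 39, 37, s, 14), (21, 22, 22, 39, 37, s, 15), (21, 22, 22, 39, 37, s, 19), (21, 22, 22, 39, 37, s, 30), (21, 40, 1, 4, 3, t, 8), (21, 40, 38, 18, 3, t, 8), (21, 40, 6, 5, 3, t, 8)}
Filtering on D ≥ 6 leaves {(21, 22, 18, 8, 25, w, 14), (21, 22, 18, 8, 25, w, 15), (21, 22, 18, 8, 25, w, 19), (21, 22, 18, 8, 25, w, 30), (21, 22, 18, 8, 37, s, 14), (21, 22, 18, 8, 37, s, 15), (21, 22, 18, 8, 37, s, 19), (21, 22, 18, 8, 37, s, 30), (21, 22, 22, 39, 25, w, 14), (21, 22, 22, 39, 25, w, 15), (21, 22, 22, 39, 25, w, 19), (21, 22, 22, 39, 25, w, 30), (21, 22, 22, 39, 37, s, 14), (21, 22, 22, 39, 37, s, 15), (21, 22, 22, 39, 37, s, 19), (21, 22, 22, 39, 37, s, 30)}.
Projecting to A, E (12 duplicate(s) eliminated): {(22, 14), (22, 15), (22, 19), (22, 30)}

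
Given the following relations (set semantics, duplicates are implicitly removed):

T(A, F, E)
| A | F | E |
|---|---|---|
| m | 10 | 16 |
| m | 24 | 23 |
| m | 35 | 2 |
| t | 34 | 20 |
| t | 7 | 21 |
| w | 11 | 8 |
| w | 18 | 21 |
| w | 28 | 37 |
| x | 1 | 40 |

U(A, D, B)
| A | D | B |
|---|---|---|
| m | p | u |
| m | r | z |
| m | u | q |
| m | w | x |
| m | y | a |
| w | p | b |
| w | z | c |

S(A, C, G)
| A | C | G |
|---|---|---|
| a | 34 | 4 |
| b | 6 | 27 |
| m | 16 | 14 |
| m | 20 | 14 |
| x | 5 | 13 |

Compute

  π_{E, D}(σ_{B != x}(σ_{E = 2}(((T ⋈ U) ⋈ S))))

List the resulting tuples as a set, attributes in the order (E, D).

{(2, p), (2, r), (2, u), (2, y)}

Natural join on A: {(m, 10, 16, p, u), (m, 10, 16, r, z), (m, 10, 16, u, q), (m, 10, 16, w, x), (m, 10, 16, y, a), (m, 24, 23, p, u), (m, 24, 23, r, z), (m, 24, 23, u, q), (m, 24, 23, w, x), (m, 24, 23, y, a), (m, 35, 2, p, u), (m, 35, 2, r, z), (m, 35, 2, u, q), (m, 35, 2, w, x), (m, 35, 2, y, a), (w, 11, 8, p, b), (w, 11, 8, z, c), (w, 18, 21, p, b), (w, 18, 21, z, c), (w, 28, 37, p, b), (w, 28, 37, z, c)}
Natural join on A: {(m, 10, 16, p, u, 16, 14), (m, 10, 16, p, u, 20, 14), (m, 10, 16, r, z, 16, 14), (m, 10, 16, r, z, 20, 14), (m, 10, 16, u, q, 16, 14), (m, 10, 16, u, q, 20, 14), (m, 10, 16, w, x, 16, 14), (m, 10, 16, w, x, 20, 14), (m, 10, 16, y, a, 16, 14), (m, 10, 16, y, a, 20, 14), (m, 24, 23, p, u, 16, 14), (m, 24, 23, p, u, 20, 14), (m, 24, 23, r, z, 16, 14), (m, 24, 23, r, z, 20, 14), (m, 24, 23, u, q, 16, 14), (m, 24, 23, u, q, 20, 14), (m, 24, 23, w, x, 16, 14), (m, 24, 23, w, x, 20, 14), (m, 24, 23, y, a, 16, 14), (m, 24, 23, y, a, 20, 14), (m, 35, 2, p, u, 16, 14), (m, 35, 2, p, u, 20, 14), (m, 35, 2, r, z, 16, 14), (m, 35, 2, r, z, 20, 14), (m, 35, 2, u, q, 16, 14), (m, 35, 2, u, q, 20, 14), (m, 35, 2, w, x, 16, 14), (m, 35, 2, w, x, 20, 14), (m, 35, 2, y, a, 16, 14), (m, 35, 2, y, a, 20, 14)}
σ[E = 2]: keep tuples satisfying E = 2 → {(m, 35, 2, p, u, 16, 14), (m, 35, 2, p, u, 20, 14), (m, 35, 2, r, z, 16, 14), (m, 35, 2, r, z, 20, 14), (m, 35, 2, u, q, 16, 14), (m, 35, 2, u, q, 20, 14), (m, 35, 2, w, x, 16, 14), (m, 35, 2, w, x, 20, 14), (m, 35, 2, y, a, 16, 14), (m, 35, 2, y, a, 20, 14)}
σ[B != x]: keep tuples satisfying B != x → {(m, 35, 2, p, u, 16, 14), (m, 35, 2, p, u, 20, 14), (m, 35, 2, r, z, 16, 14), (m, 35, 2, r, z, 20, 14), (m, 35, 2, u, q, 16, 14), (m, 35, 2, u, q, 20, 14), (m, 35, 2, y, a, 16, 14), (m, 35, 2, y, a, 20, 14)}
π_{E, D} gives {(2, p), (2, r), (2, u), (2, y)} (4 duplicate(s) eliminated).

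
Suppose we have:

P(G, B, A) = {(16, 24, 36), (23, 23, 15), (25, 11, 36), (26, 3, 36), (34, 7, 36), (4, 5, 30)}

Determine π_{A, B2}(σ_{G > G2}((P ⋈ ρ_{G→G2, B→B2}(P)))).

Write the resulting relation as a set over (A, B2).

{(36, 11), (36, 24), (36, 3)}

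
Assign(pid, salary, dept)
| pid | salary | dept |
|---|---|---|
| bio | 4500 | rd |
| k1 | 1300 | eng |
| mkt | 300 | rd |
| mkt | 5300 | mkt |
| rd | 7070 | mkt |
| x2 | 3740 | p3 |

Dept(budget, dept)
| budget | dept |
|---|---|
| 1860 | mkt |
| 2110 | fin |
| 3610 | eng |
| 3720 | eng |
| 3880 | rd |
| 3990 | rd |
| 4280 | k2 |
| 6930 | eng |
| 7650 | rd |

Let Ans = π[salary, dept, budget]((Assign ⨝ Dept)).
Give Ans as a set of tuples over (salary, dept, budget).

{(1300, eng, 3610), (1300, eng, 3720), (1300, eng, 6930), (300, rd, 3880), (300, rd, 3990), (300, rd, 7650), (4500, rd, 3880), (4500, rd, 3990), (4500, rd, 7650), (5300, mkt, 1860), (7070, mkt, 1860)}

Assign ⋈ Dept (natural join on dept): {(bio, 4500, rd, 3880), (bio, 4500, rd, 3990), (bio, 4500, rd, 7650), (k1, 1300, eng, 3610), (k1, 1300, eng, 3720), (k1, 1300, eng, 6930), (mkt, 300, rd, 3880), (mkt, 300, rd, 3990), (mkt, 300, rd, 7650), (mkt, 5300, mkt, 1860), (rd, 7070, mkt, 1860)}
π_{salary, dept, budget} gives {(1300, eng, 3610), (1300, eng, 3720), (1300, eng, 6930), (300, rd, 3880), (300, rd, 3990), (300, rd, 7650), (4500, rd, 3880), (4500, rd, 3990), (4500, rd, 7650), (5300, mkt, 1860), (7070, mkt, 1860)}.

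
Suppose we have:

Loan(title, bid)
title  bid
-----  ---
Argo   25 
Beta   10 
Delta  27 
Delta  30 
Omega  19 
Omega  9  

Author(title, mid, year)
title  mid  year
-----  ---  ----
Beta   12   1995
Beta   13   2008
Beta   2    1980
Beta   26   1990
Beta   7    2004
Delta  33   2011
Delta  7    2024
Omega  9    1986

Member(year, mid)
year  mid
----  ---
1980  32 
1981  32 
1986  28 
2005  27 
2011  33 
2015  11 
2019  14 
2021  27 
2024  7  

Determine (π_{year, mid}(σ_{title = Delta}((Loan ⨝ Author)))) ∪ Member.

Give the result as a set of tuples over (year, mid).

{(1980, 32), (1981, 32), (1986, 28), (2005, 27), (2011, 33), (2015, 11), (2019, 14), (2021, 27), (2024, 7)}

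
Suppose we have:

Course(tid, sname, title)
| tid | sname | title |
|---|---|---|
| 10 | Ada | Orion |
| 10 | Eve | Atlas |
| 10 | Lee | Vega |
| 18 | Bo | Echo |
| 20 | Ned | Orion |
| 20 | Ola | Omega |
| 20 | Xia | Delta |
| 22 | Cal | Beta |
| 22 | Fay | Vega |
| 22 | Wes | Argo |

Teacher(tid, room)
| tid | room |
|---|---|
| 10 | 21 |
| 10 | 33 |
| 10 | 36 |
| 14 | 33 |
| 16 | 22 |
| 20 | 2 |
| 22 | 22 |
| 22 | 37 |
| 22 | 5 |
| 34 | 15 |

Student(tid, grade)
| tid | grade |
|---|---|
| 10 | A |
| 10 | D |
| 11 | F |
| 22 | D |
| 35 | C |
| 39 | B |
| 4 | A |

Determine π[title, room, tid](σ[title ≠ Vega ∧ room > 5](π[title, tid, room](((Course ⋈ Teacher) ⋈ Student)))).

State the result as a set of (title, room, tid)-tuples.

{(Argo, 22, 22), (Argo, 37, 22), (Atlas, 21, 10), (Atlas, 33, 10), (Atlas, 36, 10), (Beta, 22, 22), (Beta, 37, 22), (Orion, 21, 10), (Orion, 33, 10), (Orion, 36, 10)}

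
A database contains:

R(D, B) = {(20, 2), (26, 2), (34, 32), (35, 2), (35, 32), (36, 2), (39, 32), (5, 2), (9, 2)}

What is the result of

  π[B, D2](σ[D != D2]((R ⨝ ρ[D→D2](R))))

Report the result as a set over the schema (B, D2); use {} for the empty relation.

{(2, 20), (2, 26), (2, 35), (2, 36), (2, 5), (2, 9), (32, 34), (32, 35), (32, 39)}

ρ[D→D2]: schema becomes (D2, B); tuples unchanged.
R ⋈ ρ[D→D2](R) (natural join on B): {(20, 2, 20), (20, 2, 26), (20, 2, 35), (20, 2, 36), (20, 2, 5), (20, 2, 9), (26, 2, 20), (26, 2, 26), (26, 2, 35), (26, 2, 36), (26, 2, 5), (26, 2, 9), (34, 32, 34), (34, 32, 35), (34, 32, 39), (35, 2, 20), (35, 2, 26), (35, 2, 35), (35, 2, 36), (35, 2, 5), (35, 2, 9), (35, 32, 34), (35, 32, 35), (35, 32, 39), (36, 2, 20), (36, 2, 26), (36, 2, 35), (36, 2, 36), (36, 2, 5), (36, 2, 9), (39, 32, 34), (39, 32, 35), (39, 32, 39), (5, 2, 20), (5, 2, 26), (5, 2, 35), (5, 2, 36), (5, 2, 5), (5, 2, 9), (9, 2, 20), (9, 2, 26), (9, 2, 35), (9, 2, 36), (9, 2, 5), (9, 2, 9)}
Apply σ_{D != D2}; surviving tuples: {(20, 2, 26), (20, 2, 35), (20, 2, 36), (20, 2, 5), (20, 2, 9), (26, 2, 20), (26, 2, 35), (26, 2, 36), (26, 2, 5), (26, 2, 9), (34, 32, 35), (34, 32, 39), (35, 2, 20), (35, 2, 26), (35, 2, 36), (35, 2, 5), (35, 2, 9), (35, 32, 34), (35, 32, 39), (36, 2, 20), (36, 2, 26), (36, 2, 35), (36, 2, 5), (36, 2, 9), (39, 32, 34), (39, 32, 35), (5, 2, 20), (5, 2, 26), (5, 2, 35), (5, 2, 36), (5, 2, 9), (9, 2, 20), (9, 2, 26), (9, 2, 35), (9, 2, 36), (9, 2, 5)}
π[B, D2]: project onto (B, D2) (27 duplicate(s) eliminated) → {(2, 20), (2, 26), (2, 35), (2, 36), (2, 5), (2, 9), (32, 34), (32, 35), (32, 39)}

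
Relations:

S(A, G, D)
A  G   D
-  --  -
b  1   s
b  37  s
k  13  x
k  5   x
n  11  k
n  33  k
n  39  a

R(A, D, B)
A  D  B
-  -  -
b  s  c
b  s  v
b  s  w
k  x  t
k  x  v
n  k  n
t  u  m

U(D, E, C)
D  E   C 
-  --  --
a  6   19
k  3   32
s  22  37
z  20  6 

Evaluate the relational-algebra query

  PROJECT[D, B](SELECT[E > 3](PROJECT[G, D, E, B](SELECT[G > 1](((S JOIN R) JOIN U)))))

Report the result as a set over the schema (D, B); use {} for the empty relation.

{(s, c), (s, v), (s, w)}

S ⋈ R (natural join on A, D): {(b, 1, s, c), (b, 1, s, v), (b, 1, s, w), (b, 37, s, c), (b, 37, s, v), (b, 37, s, w), (k, 13, x, t), (k, 13, x, v), (k, 5, x, t), (k, 5, x, v), (n, 11, k, n), (n, 33, k, n)}
(S JOIN R) ⋈ U (natural join on D): {(b, 1, s, c, 22, 37), (b, 1, s, v, 22, 37), (b, 1, s, w, 22, 37), (b, 37, s, c, 22, 37), (b, 37, s, v, 22, 37), (b, 37, s, w, 22, 37), (n, 11, k, n, 3, 32), (n, 33, k, n, 3, 32)}
Filtering on G > 1 leaves {(b, 37, s, c, 22, 37), (b, 37, s, v, 22, 37), (b, 37, s, w, 22, 37), (n, 11, k, n, 3, 32), (n, 33, k, n, 3, 32)}.
π_{G, D, E, B} gives {(11, k, 3, n), (33, k, 3, n), (37, s, 22, c), (37, s, 22, v), (37, s, 22, w)}.
Filtering on E > 3 leaves {(37, s, 22, c), (37, s, 22, v), (37, s, 22, w)}.
π_{D, B} gives {(s, c), (s, v), (s, w)}.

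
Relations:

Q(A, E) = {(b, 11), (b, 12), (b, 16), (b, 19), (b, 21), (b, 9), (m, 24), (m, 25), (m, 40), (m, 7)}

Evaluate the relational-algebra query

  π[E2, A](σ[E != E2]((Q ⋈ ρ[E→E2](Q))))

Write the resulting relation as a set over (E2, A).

ρ[E→E2]: schema becomes (A, E2); tuples unchanged.
Natural join on A: {(b, 11, 11), (b, 11, 12), (b, 11, 16), (b, 11, 19), (b, 11, 21), (b, 11, 9), (b, 12, 11), (b, 12, 12), (b, 12, 16), (b, 12, 19), (b, 12, 21), (b, 12, 9), (b, 16, 11), (b, 16, 12), (b, 16, 16), (b, 16, 19), (b, 16, 21), (b, 16, 9), (b, 19, 11), (b, 19, 12), (b, 19, 16), (b, 19, 19), (b, 19, 21), (b, 19, 9), (b, 21, 11), (b, 21, 12), (b, 21, 16), (b, 21, 19), (b, 21, 21), (b, 21, 9), (b, 9, 11), (b, 9, 12), (b, 9, 16), (b, 9, 19), (b, 9, 21), (b, 9, 9), (m, 24, 24), (m, 24, 25), (m, 24, 40), (m, 24, 7), (m, 25, 24), (m, 25, 25), (m, 25, 40), (m, 25, 7), (m, 40, 24), (m, 40, 25), (m, 40, 40), (m, 40, 7), (m, 7, 24), (m, 7, 25), (m, 7, 40), (m, 7, 7)}
σ[E != E2]: keep tuples satisfying E != E2 → {(b, 11, 12), (b, 11, 16), (b, 11, 19), (b, 11, 21), (b, 11, 9), (b, 12, 11), (b, 12, 16), (b, 12, 19), (b, 12, 21), (b, 12, 9), (b, 16, 11), (b, 16, 12), (b, 16, 19), (b, 16, 21), (b, 16, 9), (b, 19, 11), (b, 19, 12), (b, 19, 16), (b, 19, 21), (b, 19, 9), (b, 21, 11), (b, 21, 12), (b, 21, 16), (b, 21, 19), (b, 21, 9), (b, 9, 11), (b, 9, 12), (b, 9, 16), (b, 9, 19), (b, 9, 21), (m, 24, 25), (m, 24, 40), (m, 24, 7), (m, 25, 24), (m, 25, 40), (m, 25, 7), (m, 40, 24), (m, 40, 25), (m, 40, 7), (m, 7, 24), (m, 7, 25), (m, 7, 40)}
π_{E2, A} gives {(11, b), (12, b), (16, b), (19, b), (21, b), (24, m), (25, m), (40, m), (7, m), (9, b)} (32 duplicate(s) eliminated).

{(11, b), (12, b), (16, b), (19, b), (21, b), (24, m), (25, m), (40, m), (7, m), (9, b)}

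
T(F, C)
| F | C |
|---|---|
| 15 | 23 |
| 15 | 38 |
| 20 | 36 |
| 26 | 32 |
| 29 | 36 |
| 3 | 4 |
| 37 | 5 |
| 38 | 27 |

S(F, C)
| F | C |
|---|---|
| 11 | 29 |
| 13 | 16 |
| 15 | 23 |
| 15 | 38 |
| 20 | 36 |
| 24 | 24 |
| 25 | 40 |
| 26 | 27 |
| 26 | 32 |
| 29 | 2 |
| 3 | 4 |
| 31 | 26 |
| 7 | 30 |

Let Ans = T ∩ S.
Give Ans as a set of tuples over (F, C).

{(15, 23), (15, 38), (20, 36), (26, 32), (3, 4)}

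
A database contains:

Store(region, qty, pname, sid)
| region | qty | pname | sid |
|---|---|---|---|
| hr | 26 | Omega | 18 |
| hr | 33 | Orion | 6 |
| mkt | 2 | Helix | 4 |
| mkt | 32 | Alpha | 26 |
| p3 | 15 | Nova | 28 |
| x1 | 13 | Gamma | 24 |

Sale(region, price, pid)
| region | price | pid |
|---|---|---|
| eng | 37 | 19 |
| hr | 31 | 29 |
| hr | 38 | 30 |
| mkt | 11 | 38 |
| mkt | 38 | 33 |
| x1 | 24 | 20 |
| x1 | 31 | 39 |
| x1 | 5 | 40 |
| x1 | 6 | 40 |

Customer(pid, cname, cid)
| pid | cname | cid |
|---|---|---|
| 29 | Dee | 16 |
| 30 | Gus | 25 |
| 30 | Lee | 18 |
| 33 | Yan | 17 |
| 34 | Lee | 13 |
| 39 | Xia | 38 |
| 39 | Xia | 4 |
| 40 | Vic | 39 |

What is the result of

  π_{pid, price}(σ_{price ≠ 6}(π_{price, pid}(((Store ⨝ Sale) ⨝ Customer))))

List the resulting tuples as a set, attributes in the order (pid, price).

{(29, 31), (30, 38), (33, 38), (39, 31), (40, 5)}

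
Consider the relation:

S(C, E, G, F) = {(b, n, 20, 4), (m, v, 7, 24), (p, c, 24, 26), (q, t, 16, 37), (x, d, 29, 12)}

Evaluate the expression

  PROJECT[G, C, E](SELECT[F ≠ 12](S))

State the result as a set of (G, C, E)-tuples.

Filtering on F ≠ 12 leaves {(b, n, 20, 4), (m, v, 7, 24), (p, c, 24, 26), (q, t, 16, 37)}.
Projecting to G, C, E: {(16, q, t), (20, b, n), (24, p, c), (7, m, v)}

{(16, q, t), (20, b, n), (24, p, c), (7, m, v)}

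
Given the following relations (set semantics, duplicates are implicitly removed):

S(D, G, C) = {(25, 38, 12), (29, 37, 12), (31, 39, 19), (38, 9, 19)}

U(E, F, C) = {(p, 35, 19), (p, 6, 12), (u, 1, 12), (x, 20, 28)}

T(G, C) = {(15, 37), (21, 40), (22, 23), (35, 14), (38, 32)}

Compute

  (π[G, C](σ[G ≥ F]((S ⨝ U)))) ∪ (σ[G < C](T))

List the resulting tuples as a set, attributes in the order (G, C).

{(15, 37), (21, 40), (22, 23), (37, 12), (38, 12), (39, 19)}

S ⋈ U (natural join on C): {(25, 38, 12, p, 6), (25, 38, 12, u, 1), (29, 37, 12, p, 6), (29, 37, 12, u, 1), (31, 39, 19, p, 35), (38, 9, 19, p, 35)}
Selection G ≥ F: {(25, 38, 12, p, 6), (25, 38, 12, u, 1), (29, 37, 12, p, 6), (29, 37, 12, u, 1), (31, 39, 19, p, 35)}
π[G, C]: project onto (G, C) (2 duplicate(s) eliminated) → {(37, 12), (38, 12), (39, 19)}
Selection G < C: {(15, 37), (21, 40), (22, 23)}
Union: {(37, 12), (38, 12), (39, 19)} with {(15, 37), (21, 40), (22, 23)} → {(15, 37), (21, 40), (22, 23), (37, 12), (38, 12), (39, 19)}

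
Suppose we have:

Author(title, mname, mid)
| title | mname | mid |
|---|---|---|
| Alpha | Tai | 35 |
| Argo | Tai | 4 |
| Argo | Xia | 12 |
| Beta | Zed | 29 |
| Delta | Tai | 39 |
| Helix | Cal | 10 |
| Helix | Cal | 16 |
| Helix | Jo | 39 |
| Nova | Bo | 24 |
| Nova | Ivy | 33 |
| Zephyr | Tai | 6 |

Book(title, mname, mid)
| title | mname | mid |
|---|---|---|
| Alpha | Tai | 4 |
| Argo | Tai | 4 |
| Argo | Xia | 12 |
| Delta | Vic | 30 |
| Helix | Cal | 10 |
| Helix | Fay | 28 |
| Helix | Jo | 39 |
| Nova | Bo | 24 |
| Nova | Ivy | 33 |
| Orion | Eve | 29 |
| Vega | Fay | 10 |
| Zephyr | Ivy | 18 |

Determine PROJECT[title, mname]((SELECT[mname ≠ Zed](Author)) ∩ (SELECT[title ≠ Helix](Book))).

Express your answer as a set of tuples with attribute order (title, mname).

{(Argo, Tai), (Argo, Xia), (Nova, Bo), (Nova, Ivy)}

Filtering on mname ≠ Zed leaves {(Alpha, Tai, 35), (Argo, Tai, 4), (Argo, Xia, 12), (Delta, Tai, 39), (Helix, Cal, 10), (Helix, Cal, 16), (Helix, Jo, 39), (Nova, Bo, 24), (Nova, Ivy, 33), (Zephyr, Tai, 6)}.
Filtering on title ≠ Helix leaves {(Alpha, Tai, 4), (Argo, Tai, 4), (Argo, Xia, 12), (Delta, Vic, 30), (Nova, Bo, 24), (Nova, Ivy, 33), (Orion, Eve, 29), (Vega, Fay, 10), (Zephyr, Ivy, 18)}.
Set intersection of the two operands is {(Argo, Tai, 4), (Argo, Xia, 12), (Nova, Bo, 24), (Nova, Ivy, 33)}.
π_{title, mname} gives {(Argo, Tai), (Argo, Xia), (Nova, Bo), (Nova, Ivy)}.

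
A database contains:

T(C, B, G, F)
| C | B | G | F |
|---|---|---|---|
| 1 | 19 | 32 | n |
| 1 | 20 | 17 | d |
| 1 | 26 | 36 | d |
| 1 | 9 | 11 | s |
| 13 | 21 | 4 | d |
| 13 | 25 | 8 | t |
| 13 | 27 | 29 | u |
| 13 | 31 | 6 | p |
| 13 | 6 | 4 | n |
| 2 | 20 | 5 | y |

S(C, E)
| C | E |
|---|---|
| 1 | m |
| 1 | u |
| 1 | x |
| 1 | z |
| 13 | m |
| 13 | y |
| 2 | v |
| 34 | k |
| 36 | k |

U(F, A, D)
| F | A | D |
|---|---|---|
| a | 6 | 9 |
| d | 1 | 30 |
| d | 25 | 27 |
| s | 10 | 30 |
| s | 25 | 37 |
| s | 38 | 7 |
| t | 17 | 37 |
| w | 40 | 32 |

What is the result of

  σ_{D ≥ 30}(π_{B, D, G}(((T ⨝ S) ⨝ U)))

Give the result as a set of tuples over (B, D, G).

Joining T and S on C yields {(1, 19, 32, n, m), (1, 19, 32, n, u), (1, 19, 32, n, x), (1, 19, 32, n, z), (1, 20, 17, d, m), (1, 20, 17, d, u), (1, 20, 17, d, x), (1, 20, 17, d, z), (1, 26, 36, d, m), (1, 26, 36, d, u), (1, 26, 36, d, x), (1, 26, 36, d, z), (1, 9, 11, s, m), (1, 9, 11, s, u), (1, 9, 11, s, x), (1, 9, 11, s, z), (13, 21, 4, d, m), (13, 21, 4, d, y), (13, 25, 8, t, m), (13, 25, 8, t, y), (13, 27, 29, u, m), (13, 27, 29, u, y), (13, 31, 6, p, m), (13, 31, 6, p, y), (13, 6, 4, n, m), (13, 6, 4, n, y), (2, 20, 5, y, v)}.
Joining (T ⨝ S) and U on F yields {(1, 20, 17, d, m, 1, 30), (1, 20, 17, d, m, 25, 27), (1, 20, 17, d, u, 1, 30), (1, 20, 17, d, u, 25, 27), (1, 20, 17, d, x, 1, 30), (1, 20, 17, d, x, 25, 27), (1, 20, 17, d, z, 1, 30), (1, 20, 17, d, z, 25, 27), (1, 26, 36, d, m, 1, 30), (1, 26, 36, d, m, 25, 27), (1, 26, 36, d, u, 1, 30), (1, 26, 36, d, u, 25, 27), (1, 26, 36, d, x, 1, 30), (1, 26, 36, d, x, 25, 27), (1, 26, 36, d, z, 1, 30), (1, 26, 36, d, z, 25, 27), (1, 9, 11, s, m, 10, 30), (1, 9, 11, s, m, 25, 37), (1, 9, 11, s, m, 38, 7), (1, 9, 11, s, u, 10, 30), (1, 9, 11, s, u, 25, 37), (1, 9, 11, s, u, 38, 7), (1, 9, 11, s, x, 10, 30), (1, 9, 11, s, x, 25, 37), (1, 9, 11, s, x, 38, 7), (1, 9, 11, s, z, 10, 30), (1, 9, 11, s, z, 25, 37), (1, 9, 11, s, z, 38, 7), (13, 21, 4, d, m, 1, 30), (13, 21, 4, d, m, 25, 27), (13, 21, 4, d, y, 1, 30), (13, 21, 4, d, y, 25, 27), (13, 25, 8, t, m, 17, 37), (13, 25, 8, t, y, 17, 37)}.
Keep only column(s) B, D, G (24 duplicate(s) eliminated): {(20, 27, 17), (20, 30, 17), (21, 27, 4), (21, 30, 4), (25, 37, 8), (26, 27, 36), (26, 30, 36), (9, 30, 11), (9, 37, 11), (9, 7, 11)}
Filtering on D ≥ 30 leaves {(20, 30, 17), (21, 30, 4), (25, 37, 8), (26, 30, 36), (9, 30, 11), (9, 37, 11)}.

{(20, 30, 17), (21, 30, 4), (25, 37, 8), (26, 30, 36), (9, 30, 11), (9, 37, 11)}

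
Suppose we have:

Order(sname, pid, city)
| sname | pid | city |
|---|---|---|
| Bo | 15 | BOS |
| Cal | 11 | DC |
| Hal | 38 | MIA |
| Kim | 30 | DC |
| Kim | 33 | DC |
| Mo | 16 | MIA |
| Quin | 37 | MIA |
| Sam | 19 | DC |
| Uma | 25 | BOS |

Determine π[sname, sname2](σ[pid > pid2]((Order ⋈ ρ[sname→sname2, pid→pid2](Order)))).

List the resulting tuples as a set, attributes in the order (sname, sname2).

{(Hal, Mo), (Hal, Quin), (Kim, Cal), (Kim, Kim), (Kim, Sam), (Quin, Mo), (Sam, Cal), (Uma, Bo)}

ρ[sname→sname2, pid→pid2]: schema becomes (sname2, pid2, city); tuples unchanged.
Natural join on city: {(Bo, 15, BOS, Bo, 15), (Bo, 15, BOS, Uma, 25), (Cal, 11, DC, Cal, 11), (Cal, 11, DC, Kim, 30), (Cal, 11, DC, Kim, 33), (Cal, 11, DC, Sam, 19), (Hal, 38, MIA, Hal, 38), (Hal, 38, MIA, Mo, 16), (Hal, 38, MIA, Quin, 37), (Kim, 30, DC, Cal, 11), (Kim, 30, DC, Kim, 30), (Kim, 30, DC, Kim, 33), (Kim, 30, DC, Sam, 19), (Kim, 33, DC, Cal, 11), (Kim, 33, DC, Kim, 30), (Kim, 33, DC, Kim, 33), (Kim, 33, DC, Sam, 19), (Mo, 16, MIA, Hal, 38), (Mo, 16, MIA, Mo, 16), (Mo, 16, MIA, Quin, 37), (Quin, 37, MIA, Hal, 38), (Quin, 37, MIA, Mo, 16), (Quin, 37, MIA, Quin, 37), (Sam, 19, DC, Cal, 11), (Sam, 19, DC, Kim, 30), (Sam, 19, DC, Kim, 33), (Sam, 19, DC, Sam, 19), (Uma, 25, BOS, Bo, 15), (Uma, 25, BOS, Uma, 25)}
σ[pid > pid2]: keep tuples satisfying pid > pid2 → {(Hal, 38, MIA, Mo, 16), (Hal, 38, MIA, Quin, 37), (Kim, 30, DC, Cal, 11), (Kim, 30, DC, Sam, 19), (Kim, 33, DC, Cal, 11), (Kim, 33, DC, Kim, 30), (Kim, 33, DC, Sam, 19), (Quin, 37, MIA, Mo, 16), (Sam, 19, DC, Cal, 11), (Uma, 25, BOS, Bo, 15)}
π_{sname, sname2} gives {(Hal, Mo), (Hal, Quin), (Kim, Cal), (Kim, Kim), (Kim, Sam), (Quin, Mo), (Sam, Cal), (Uma, Bo)} (2 duplicate(s) eliminated).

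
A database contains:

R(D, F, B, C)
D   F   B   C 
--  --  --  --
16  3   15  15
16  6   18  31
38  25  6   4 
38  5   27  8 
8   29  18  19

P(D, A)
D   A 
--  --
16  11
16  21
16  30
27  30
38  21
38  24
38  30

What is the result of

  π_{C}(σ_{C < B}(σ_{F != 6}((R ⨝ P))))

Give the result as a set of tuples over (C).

{4, 8}

Joining R and P on D yields {(16, 3, 15, 15, 11), (16, 3, 15, 15, 21), (16, 3, 15, 15, 30), (16, 6, 18, 31, 11), (16, 6, 18, 31, 21), (16, 6, 18, 31, 30), (38, 25, 6, 4, 21), (38, 25, 6, 4, 24), (38, 25, 6, 4, 30), (38, 5, 27, 8, 21), (38, 5, 27, 8, 24), (38, 5, 27, 8, 30)}.
Selection F != 6: {(16, 3, 15, 15, 11), (16, 3, 15, 15, 21), (16, 3, 15, 15, 30), (38, 25, 6, 4, 21), (38, 25, 6, 4, 24), (38, 25, 6, 4, 30), (38, 5, 27, 8, 21), (38, 5, 27, 8, 24), (38, 5, 27, 8, 30)}
Selection C < B: {(38, 25, 6, 4, 21), (38, 25, 6, 4, 24), (38, 25, 6, 4, 30), (38, 5, 27, 8, 21), (38, 5, 27, 8, 24), (38, 5, 27, 8, 30)}
π_{C} gives {4, 8} (4 duplicate(s) eliminated).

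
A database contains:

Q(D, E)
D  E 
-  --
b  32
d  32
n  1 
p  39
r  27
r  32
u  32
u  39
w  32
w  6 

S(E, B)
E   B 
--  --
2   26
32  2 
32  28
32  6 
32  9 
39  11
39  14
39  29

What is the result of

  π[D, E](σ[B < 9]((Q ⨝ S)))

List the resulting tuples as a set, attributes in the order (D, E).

Joining Q and S on E yields {(b, 32, 2), (b, 32, 28), (b, 32, 6), (b, 32, 9), (d, 32, 2), (d, 32, 28), (d, 32, 6), (d, 32, 9), (p, 39, 11), (p, 39, 14), (p, 39, 29), (r, 32, 2), (r, 32, 28), (r, 32, 6), (r, 32, 9), (u, 32, 2), (u, 32, 28), (u, 32, 6), (u, 32, 9), (u, 39, 11), (u, 39, 14), (u, 39, 29), (w, 32, 2), (w, 32, 28), (w, 32, 6), (w, 32, 9)}.
Apply σ_{B < 9}; surviving tuples: {(b, 32, 2), (b, 32, 6), (d, 32, 2), (d, 32, 6), (r, 32, 2), (r, 32, 6), (u, 32, 2), (u, 32, 6), (w, 32, 2), (w, 32, 6)}
Projecting to D, E (5 duplicate(s) eliminated): {(b, 32), (d, 32), (r, 32), (u, 32), (w, 32)}

{(b, 32), (d, 32), (r, 32), (u, 32), (w, 32)}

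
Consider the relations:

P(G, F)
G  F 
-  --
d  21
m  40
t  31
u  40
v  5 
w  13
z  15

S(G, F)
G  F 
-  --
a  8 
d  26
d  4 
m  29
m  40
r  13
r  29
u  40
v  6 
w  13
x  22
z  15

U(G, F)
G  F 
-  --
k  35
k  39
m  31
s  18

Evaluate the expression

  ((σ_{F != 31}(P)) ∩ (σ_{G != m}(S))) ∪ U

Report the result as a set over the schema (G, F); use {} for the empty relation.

{(k, 35), (k, 39), (m, 31), (s, 18), (u, 40), (w, 13), (z, 15)}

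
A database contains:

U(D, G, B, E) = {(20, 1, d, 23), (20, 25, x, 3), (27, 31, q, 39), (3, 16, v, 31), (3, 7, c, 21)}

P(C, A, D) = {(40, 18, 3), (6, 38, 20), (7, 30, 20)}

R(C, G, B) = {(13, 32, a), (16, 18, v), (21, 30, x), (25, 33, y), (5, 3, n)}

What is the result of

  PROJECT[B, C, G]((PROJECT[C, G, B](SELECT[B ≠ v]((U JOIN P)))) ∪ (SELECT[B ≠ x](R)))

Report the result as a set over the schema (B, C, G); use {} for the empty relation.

Joining U and P on D yields {(20, 1, d, 23, 6, 38), (20, 1, d, 23, 7, 30), (20, 25, x, 3, 6, 38), (20, 25, x, 3, 7, 30), (3, 16, v, 31, 40, 18), (3, 7, c, 21, 40, 18)}.
σ[B ≠ v]: keep tuples satisfying B ≠ v → {(20, 1, d, 23, 6, 38), (20, 1, d, 23, 7, 30), (20, 25, x, 3, 6, 38), (20, 25, x, 3, 7, 30), (3, 7, c, 21, 40, 18)}
Keep only column(s) C, G, B: {(40, 7, c), (6, 1, d), (6, 25, x), (7, 1, d), (7, 25, x)}
σ[B ≠ x]: keep tuples satisfying B ≠ x → {(13, 32, a), (16, 18, v), (25, 33, y), (5, 3, n)}
Taking the union: {(13, 32, a), (16, 18, v), (25, 33, y), (40, 7, c), (5, 3, n), (6, 1, d), (6, 25, x), (7, 1, d), (7, 25, x)}
Keep only column(s) B, C, G: {(a, 13, 32), (c, 40, 7), (d, 6, 1), (d, 7, 1), (n, 5, 3), (v, 16, 18), (x, 6, 25), (x, 7, 25), (y, 25, 33)}

{(a, 13, 32), (c, 40, 7), (d, 6, 1), (d, 7, 1), (n, 5, 3), (v, 16, 18), (x, 6, 25), (x, 7, 25), (y, 25, 33)}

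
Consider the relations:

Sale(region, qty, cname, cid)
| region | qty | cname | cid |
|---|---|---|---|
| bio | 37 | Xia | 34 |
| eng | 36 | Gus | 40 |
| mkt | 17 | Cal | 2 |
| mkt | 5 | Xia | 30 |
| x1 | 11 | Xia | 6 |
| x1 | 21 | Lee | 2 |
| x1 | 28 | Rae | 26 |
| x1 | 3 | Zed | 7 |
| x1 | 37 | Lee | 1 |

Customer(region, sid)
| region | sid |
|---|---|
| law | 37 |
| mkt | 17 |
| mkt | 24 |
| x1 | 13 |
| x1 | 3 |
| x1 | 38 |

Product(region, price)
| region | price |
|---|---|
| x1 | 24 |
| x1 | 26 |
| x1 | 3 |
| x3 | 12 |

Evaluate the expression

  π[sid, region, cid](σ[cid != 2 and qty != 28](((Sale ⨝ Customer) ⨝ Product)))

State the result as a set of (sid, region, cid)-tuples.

{(13, x1, 1), (13, x1, 6), (13, x1, 7), (3, x1, 1), (3, x1, 6), (3, x1, 7), (38, x1, 1), (38, x1, 6), (38, x1, 7)}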